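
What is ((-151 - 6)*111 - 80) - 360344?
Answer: -377851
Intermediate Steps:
((-151 - 6)*111 - 80) - 360344 = (-157*111 - 80) - 360344 = (-17427 - 80) - 360344 = -17507 - 360344 = -377851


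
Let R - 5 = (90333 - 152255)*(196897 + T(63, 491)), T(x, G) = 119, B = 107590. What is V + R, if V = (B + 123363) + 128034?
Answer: -12199265760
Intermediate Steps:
R = -12199624747 (R = 5 + (90333 - 152255)*(196897 + 119) = 5 - 61922*197016 = 5 - 12199624752 = -12199624747)
V = 358987 (V = (107590 + 123363) + 128034 = 230953 + 128034 = 358987)
V + R = 358987 - 12199624747 = -12199265760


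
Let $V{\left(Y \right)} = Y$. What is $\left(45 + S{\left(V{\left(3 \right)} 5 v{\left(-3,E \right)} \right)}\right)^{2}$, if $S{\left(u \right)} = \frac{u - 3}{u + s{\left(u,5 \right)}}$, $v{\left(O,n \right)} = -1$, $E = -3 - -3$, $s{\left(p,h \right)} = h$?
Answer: $\frac{54756}{25} \approx 2190.2$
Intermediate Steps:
$E = 0$ ($E = -3 + 3 = 0$)
$S{\left(u \right)} = \frac{-3 + u}{5 + u}$ ($S{\left(u \right)} = \frac{u - 3}{u + 5} = \frac{-3 + u}{5 + u}$)
$\left(45 + S{\left(V{\left(3 \right)} 5 v{\left(-3,E \right)} \right)}\right)^{2} = \left(45 + \frac{-3 + 3 \cdot 5 \left(-1\right)}{5 + 3 \cdot 5 \left(-1\right)}\right)^{2} = \left(45 + \frac{-3 + 15 \left(-1\right)}{5 + 15 \left(-1\right)}\right)^{2} = \left(45 + \frac{-3 - 15}{5 - 15}\right)^{2} = \left(45 + \frac{1}{-10} \left(-18\right)\right)^{2} = \left(45 - - \frac{9}{5}\right)^{2} = \left(45 + \frac{9}{5}\right)^{2} = \left(\frac{234}{5}\right)^{2} = \frac{54756}{25}$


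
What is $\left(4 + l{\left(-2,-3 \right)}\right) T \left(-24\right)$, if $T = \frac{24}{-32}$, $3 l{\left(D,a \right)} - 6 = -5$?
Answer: $78$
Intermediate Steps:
$l{\left(D,a \right)} = \frac{1}{3}$ ($l{\left(D,a \right)} = 2 + \frac{1}{3} \left(-5\right) = 2 - \frac{5}{3} = \frac{1}{3}$)
$T = - \frac{3}{4}$ ($T = 24 \left(- \frac{1}{32}\right) = - \frac{3}{4} \approx -0.75$)
$\left(4 + l{\left(-2,-3 \right)}\right) T \left(-24\right) = \left(4 + \frac{1}{3}\right) \left(- \frac{3}{4}\right) \left(-24\right) = \frac{13}{3} \left(- \frac{3}{4}\right) \left(-24\right) = \left(- \frac{13}{4}\right) \left(-24\right) = 78$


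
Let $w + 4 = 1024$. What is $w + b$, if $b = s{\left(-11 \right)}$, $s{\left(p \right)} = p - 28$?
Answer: $981$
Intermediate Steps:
$s{\left(p \right)} = -28 + p$ ($s{\left(p \right)} = p - 28 = -28 + p$)
$w = 1020$ ($w = -4 + 1024 = 1020$)
$b = -39$ ($b = -28 - 11 = -39$)
$w + b = 1020 - 39 = 981$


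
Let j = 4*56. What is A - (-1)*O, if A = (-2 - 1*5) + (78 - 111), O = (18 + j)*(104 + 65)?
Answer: 40858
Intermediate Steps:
j = 224
O = 40898 (O = (18 + 224)*(104 + 65) = 242*169 = 40898)
A = -40 (A = (-2 - 5) - 33 = -7 - 33 = -40)
A - (-1)*O = -40 - (-1)*40898 = -40 - 1*(-40898) = -40 + 40898 = 40858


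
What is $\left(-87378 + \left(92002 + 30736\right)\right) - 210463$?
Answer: $-175103$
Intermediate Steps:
$\left(-87378 + \left(92002 + 30736\right)\right) - 210463 = \left(-87378 + 122738\right) - 210463 = 35360 - 210463 = -175103$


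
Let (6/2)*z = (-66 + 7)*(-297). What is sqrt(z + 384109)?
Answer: 5*sqrt(15598) ≈ 624.46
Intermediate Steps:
z = 5841 (z = ((-66 + 7)*(-297))/3 = (-59*(-297))/3 = (1/3)*17523 = 5841)
sqrt(z + 384109) = sqrt(5841 + 384109) = sqrt(389950) = 5*sqrt(15598)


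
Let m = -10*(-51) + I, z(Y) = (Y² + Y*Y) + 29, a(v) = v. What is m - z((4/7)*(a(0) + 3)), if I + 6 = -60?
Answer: 20047/49 ≈ 409.12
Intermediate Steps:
I = -66 (I = -6 - 60 = -66)
z(Y) = 29 + 2*Y² (z(Y) = (Y² + Y²) + 29 = 2*Y² + 29 = 29 + 2*Y²)
m = 444 (m = -10*(-51) - 66 = 510 - 66 = 444)
m - z((4/7)*(a(0) + 3)) = 444 - (29 + 2*((4/7)*(0 + 3))²) = 444 - (29 + 2*((4*(⅐))*3)²) = 444 - (29 + 2*((4/7)*3)²) = 444 - (29 + 2*(12/7)²) = 444 - (29 + 2*(144/49)) = 444 - (29 + 288/49) = 444 - 1*1709/49 = 444 - 1709/49 = 20047/49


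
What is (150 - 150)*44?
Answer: 0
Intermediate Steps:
(150 - 150)*44 = 0*44 = 0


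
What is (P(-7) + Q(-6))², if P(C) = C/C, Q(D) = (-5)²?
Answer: 676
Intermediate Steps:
Q(D) = 25
P(C) = 1
(P(-7) + Q(-6))² = (1 + 25)² = 26² = 676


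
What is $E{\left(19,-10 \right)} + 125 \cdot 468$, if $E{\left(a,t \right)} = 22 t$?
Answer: $58280$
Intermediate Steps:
$E{\left(19,-10 \right)} + 125 \cdot 468 = 22 \left(-10\right) + 125 \cdot 468 = -220 + 58500 = 58280$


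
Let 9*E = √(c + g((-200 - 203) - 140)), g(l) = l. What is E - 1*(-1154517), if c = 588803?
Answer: 1154517 + 2*√147065/9 ≈ 1.1546e+6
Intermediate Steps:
E = 2*√147065/9 (E = √(588803 + ((-200 - 203) - 140))/9 = √(588803 + (-403 - 140))/9 = √(588803 - 543)/9 = √588260/9 = (2*√147065)/9 = 2*√147065/9 ≈ 85.220)
E - 1*(-1154517) = 2*√147065/9 - 1*(-1154517) = 2*√147065/9 + 1154517 = 1154517 + 2*√147065/9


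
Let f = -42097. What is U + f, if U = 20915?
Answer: -21182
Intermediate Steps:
U + f = 20915 - 42097 = -21182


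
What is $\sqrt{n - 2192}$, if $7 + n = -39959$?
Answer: $i \sqrt{42158} \approx 205.32 i$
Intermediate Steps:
$n = -39966$ ($n = -7 - 39959 = -39966$)
$\sqrt{n - 2192} = \sqrt{-39966 - 2192} = \sqrt{-42158} = i \sqrt{42158}$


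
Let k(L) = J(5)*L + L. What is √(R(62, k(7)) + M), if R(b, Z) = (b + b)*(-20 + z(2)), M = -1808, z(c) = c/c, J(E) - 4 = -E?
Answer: 2*I*√1041 ≈ 64.529*I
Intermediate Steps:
J(E) = 4 - E
z(c) = 1
k(L) = 0 (k(L) = (4 - 1*5)*L + L = (4 - 5)*L + L = -L + L = 0)
R(b, Z) = -38*b (R(b, Z) = (b + b)*(-20 + 1) = (2*b)*(-19) = -38*b)
√(R(62, k(7)) + M) = √(-38*62 - 1808) = √(-2356 - 1808) = √(-4164) = 2*I*√1041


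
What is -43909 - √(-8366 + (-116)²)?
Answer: -43909 - √5090 ≈ -43980.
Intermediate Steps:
-43909 - √(-8366 + (-116)²) = -43909 - √(-8366 + 13456) = -43909 - √5090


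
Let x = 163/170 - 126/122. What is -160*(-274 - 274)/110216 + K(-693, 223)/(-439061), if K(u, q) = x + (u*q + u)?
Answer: 72079182541839/62727543026890 ≈ 1.1491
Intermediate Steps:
x = -767/10370 (x = 163*(1/170) - 126*1/122 = 163/170 - 63/61 = -767/10370 ≈ -0.073963)
K(u, q) = -767/10370 + u + q*u (K(u, q) = -767/10370 + (u*q + u) = -767/10370 + (q*u + u) = -767/10370 + (u + q*u) = -767/10370 + u + q*u)
-160*(-274 - 274)/110216 + K(-693, 223)/(-439061) = -160*(-274 - 274)/110216 + (-767/10370 - 693 + 223*(-693))/(-439061) = -160*(-548)*(1/110216) + (-767/10370 - 693 - 154539)*(-1/439061) = 87680*(1/110216) - 1609756607/10370*(-1/439061) = 10960/13777 + 1609756607/4553062570 = 72079182541839/62727543026890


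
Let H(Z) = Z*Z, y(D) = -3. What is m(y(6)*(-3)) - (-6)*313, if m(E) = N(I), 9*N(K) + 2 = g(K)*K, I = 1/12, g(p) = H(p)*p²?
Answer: 4205260801/2239488 ≈ 1877.8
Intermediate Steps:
H(Z) = Z²
g(p) = p⁴ (g(p) = p²*p² = p⁴)
I = 1/12 ≈ 0.083333
N(K) = -2/9 + K⁵/9 (N(K) = -2/9 + (K⁴*K)/9 = -2/9 + K⁵/9)
m(E) = -497663/2239488 (m(E) = -2/9 + (1/12)⁵/9 = -2/9 + (⅑)*(1/248832) = -2/9 + 1/2239488 = -497663/2239488)
m(y(6)*(-3)) - (-6)*313 = -497663/2239488 - (-6)*313 = -497663/2239488 - 1*(-1878) = -497663/2239488 + 1878 = 4205260801/2239488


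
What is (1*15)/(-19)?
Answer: -15/19 ≈ -0.78947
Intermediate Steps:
(1*15)/(-19) = 15*(-1/19) = -15/19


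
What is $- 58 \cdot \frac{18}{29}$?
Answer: $-36$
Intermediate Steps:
$- 58 \cdot \frac{18}{29} = - 58 \cdot 18 \cdot \frac{1}{29} = \left(-58\right) \frac{18}{29} = -36$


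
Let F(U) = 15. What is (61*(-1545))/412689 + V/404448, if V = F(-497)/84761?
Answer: -358983570243225/1571951518955488 ≈ -0.22837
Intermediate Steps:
V = 15/84761 ≈ 0.00017697
(61*(-1545))/412689 + V/404448 = (61*(-1545))/412689 + (15/84761)/404448 = -94245*1/412689 + (15/84761)*(1/404448) = -31415/137563 + 5/11427138976 = -358983570243225/1571951518955488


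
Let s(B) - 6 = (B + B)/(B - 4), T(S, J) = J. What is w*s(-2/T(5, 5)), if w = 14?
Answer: 952/11 ≈ 86.545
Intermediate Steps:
s(B) = 6 + 2*B/(-4 + B) (s(B) = 6 + (B + B)/(B - 4) = 6 + (2*B)/(-4 + B) = 6 + 2*B/(-4 + B))
w*s(-2/T(5, 5)) = 14*(8*(-3 - 2/5)/(-4 - 2/5)) = 14*(8*(-17/5)/(-22/5)) = 14*(8*(-5/22)*(-17/5)) = 14*(68/11) = 952/11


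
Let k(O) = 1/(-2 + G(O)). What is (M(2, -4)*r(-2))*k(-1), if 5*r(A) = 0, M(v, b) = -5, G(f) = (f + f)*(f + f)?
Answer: 0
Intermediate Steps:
G(f) = 4*f² (G(f) = (2*f)*(2*f) = 4*f²)
r(A) = 0 (r(A) = (⅕)*0 = 0)
k(O) = 1/(-2 + 4*O²)
(M(2, -4)*r(-2))*k(-1) = (-5*0)*(1/(2*(-1 + 2*(-1)²))) = 0*(1/(2*(-1 + 2*1))) = 0*(1/(2*(-1 + 2))) = 0*((½)/1) = 0*((½)*1) = 0*(½) = 0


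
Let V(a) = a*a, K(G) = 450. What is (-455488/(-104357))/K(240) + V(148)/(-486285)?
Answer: -2445845744/69200786925 ≈ -0.035344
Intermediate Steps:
V(a) = a**2
(-455488/(-104357))/K(240) + V(148)/(-486285) = -455488/(-104357)/450 + 148**2/(-486285) = -455488*(-1/104357)*(1/450) + 21904*(-1/486285) = (41408/9487)*(1/450) - 21904/486285 = 20704/2134575 - 21904/486285 = -2445845744/69200786925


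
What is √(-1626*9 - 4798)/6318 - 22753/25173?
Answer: -22753/25173 + I*√4858/3159 ≈ -0.90386 + 0.022064*I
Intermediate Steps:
√(-1626*9 - 4798)/6318 - 22753/25173 = √(-14634 - 4798)*(1/6318) - 22753*1/25173 = √(-19432)*(1/6318) - 22753/25173 = (2*I*√4858)*(1/6318) - 22753/25173 = I*√4858/3159 - 22753/25173 = -22753/25173 + I*√4858/3159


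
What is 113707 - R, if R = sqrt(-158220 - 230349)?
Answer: 113707 - I*sqrt(388569) ≈ 1.1371e+5 - 623.35*I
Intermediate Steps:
R = I*sqrt(388569) (R = sqrt(-388569) = I*sqrt(388569) ≈ 623.35*I)
113707 - R = 113707 - I*sqrt(388569)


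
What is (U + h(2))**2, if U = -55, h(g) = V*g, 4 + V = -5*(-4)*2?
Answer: 289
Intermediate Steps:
V = 36 (V = -4 - 5*(-4)*2 = -4 + 20*2 = -4 + 40 = 36)
h(g) = 36*g
(U + h(2))**2 = (-55 + 36*2)**2 = (-55 + 72)**2 = 17**2 = 289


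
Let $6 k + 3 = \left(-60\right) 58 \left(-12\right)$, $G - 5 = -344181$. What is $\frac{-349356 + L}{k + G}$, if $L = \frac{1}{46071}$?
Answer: $\frac{32190360550}{31071802743} \approx 1.036$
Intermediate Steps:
$G = -344176$ ($G = 5 - 344181 = -344176$)
$L = \frac{1}{46071} \approx 2.1706 \cdot 10^{-5}$
$k = \frac{13919}{2}$ ($k = - \frac{1}{2} + \frac{\left(-60\right) 58 \left(-12\right)}{6} = - \frac{1}{2} + \frac{\left(-3480\right) \left(-12\right)}{6} = - \frac{1}{2} + \frac{1}{6} \cdot 41760 = - \frac{1}{2} + 6960 = \frac{13919}{2} \approx 6959.5$)
$\frac{-349356 + L}{k + G} = \frac{-349356 + \frac{1}{46071}}{\frac{13919}{2} - 344176} = - \frac{16095180275}{46071 \left(- \frac{674433}{2}\right)} = \left(- \frac{16095180275}{46071}\right) \left(- \frac{2}{674433}\right) = \frac{32190360550}{31071802743}$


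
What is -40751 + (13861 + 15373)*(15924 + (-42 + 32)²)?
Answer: 468404865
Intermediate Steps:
-40751 + (13861 + 15373)*(15924 + (-42 + 32)²) = -40751 + 29234*(15924 + (-10)²) = -40751 + 29234*(15924 + 100) = -40751 + 29234*16024 = -40751 + 468445616 = 468404865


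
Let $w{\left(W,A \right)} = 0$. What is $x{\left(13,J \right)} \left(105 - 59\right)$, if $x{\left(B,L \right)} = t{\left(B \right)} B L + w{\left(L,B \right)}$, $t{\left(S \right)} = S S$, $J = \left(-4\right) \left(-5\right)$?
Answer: $2021240$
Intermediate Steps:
$J = 20$
$t{\left(S \right)} = S^{2}$
$x{\left(B,L \right)} = L B^{3}$ ($x{\left(B,L \right)} = B^{2} B L + 0 = B^{3} L + 0 = L B^{3} + 0 = L B^{3}$)
$x{\left(13,J \right)} \left(105 - 59\right) = 20 \cdot 13^{3} \left(105 - 59\right) = 20 \cdot 2197 \cdot 46 = 43940 \cdot 46 = 2021240$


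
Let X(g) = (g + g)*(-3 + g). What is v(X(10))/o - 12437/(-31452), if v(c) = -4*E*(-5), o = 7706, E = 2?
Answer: 48548801/121184556 ≈ 0.40062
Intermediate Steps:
X(g) = 2*g*(-3 + g) (X(g) = (2*g)*(-3 + g) = 2*g*(-3 + g))
v(c) = 40 (v(c) = -4*2*(-5) = -8*(-5) = 40)
v(X(10))/o - 12437/(-31452) = 40/7706 - 12437/(-31452) = 40*(1/7706) - 12437*(-1/31452) = 20/3853 + 12437/31452 = 48548801/121184556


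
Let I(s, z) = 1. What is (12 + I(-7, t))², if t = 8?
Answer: 169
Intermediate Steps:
(12 + I(-7, t))² = (12 + 1)² = 13² = 169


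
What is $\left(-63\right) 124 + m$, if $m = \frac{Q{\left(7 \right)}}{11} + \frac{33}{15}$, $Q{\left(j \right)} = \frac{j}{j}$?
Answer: $- \frac{429534}{55} \approx -7809.7$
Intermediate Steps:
$Q{\left(j \right)} = 1$
$m = \frac{126}{55}$ ($m = 1 \cdot \frac{1}{11} + \frac{33}{15} = 1 \cdot \frac{1}{11} + 33 \cdot \frac{1}{15} = \frac{1}{11} + \frac{11}{5} = \frac{126}{55} \approx 2.2909$)
$\left(-63\right) 124 + m = \left(-63\right) 124 + \frac{126}{55} = -7812 + \frac{126}{55} = - \frac{429534}{55}$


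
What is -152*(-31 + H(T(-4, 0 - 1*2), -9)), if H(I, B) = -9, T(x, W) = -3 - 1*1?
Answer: 6080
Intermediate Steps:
T(x, W) = -4 (T(x, W) = -3 - 1 = -4)
-152*(-31 + H(T(-4, 0 - 1*2), -9)) = -152*(-31 - 9) = -152*(-40) = 6080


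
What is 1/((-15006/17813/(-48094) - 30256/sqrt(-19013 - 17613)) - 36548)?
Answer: -122805849600900929642738375/4488392171595773846468692788753 - 2775731528425071097688*I*sqrt(36626)/4488392171595773846468692788753 ≈ -2.7361e-5 - 1.1835e-7*I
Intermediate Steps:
1/((-15006/17813/(-48094) - 30256/sqrt(-19013 - 17613)) - 36548) = 1/((-15006*1/17813*(-1/48094) - 30256*(-I*sqrt(36626)/36626)) - 36548) = 1/((-15006/17813*(-1/48094) - 30256*(-I*sqrt(36626)/36626)) - 36548) = 1/((7503/428349211 - (-15128)*I*sqrt(36626)/18313) - 36548) = 1/((7503/428349211 + 15128*I*sqrt(36626)/18313) - 36548) = 1/(-15655306956125/428349211 + 15128*I*sqrt(36626)/18313)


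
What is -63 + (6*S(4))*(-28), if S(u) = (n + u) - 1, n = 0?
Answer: -567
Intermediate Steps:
S(u) = -1 + u (S(u) = (0 + u) - 1 = u - 1 = -1 + u)
-63 + (6*S(4))*(-28) = -63 + (6*(-1 + 4))*(-28) = -63 + (6*3)*(-28) = -63 + 18*(-28) = -63 - 504 = -567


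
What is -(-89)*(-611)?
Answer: -54379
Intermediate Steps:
-(-89)*(-611) = -1*54379 = -54379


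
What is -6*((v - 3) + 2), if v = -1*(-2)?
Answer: -6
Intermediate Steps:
v = 2
-6*((v - 3) + 2) = -6*((2 - 3) + 2) = -6*(-1 + 2) = -6*1 = -6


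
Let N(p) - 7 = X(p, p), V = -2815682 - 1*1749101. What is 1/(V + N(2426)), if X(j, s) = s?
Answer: -1/4562350 ≈ -2.1919e-7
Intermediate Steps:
V = -4564783 (V = -2815682 - 1749101 = -4564783)
N(p) = 7 + p
1/(V + N(2426)) = 1/(-4564783 + (7 + 2426)) = 1/(-4564783 + 2433) = 1/(-4562350) = -1/4562350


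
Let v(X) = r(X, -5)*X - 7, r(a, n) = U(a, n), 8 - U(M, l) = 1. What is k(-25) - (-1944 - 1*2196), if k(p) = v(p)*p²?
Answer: -109610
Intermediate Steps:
U(M, l) = 7 (U(M, l) = 8 - 1*1 = 8 - 1 = 7)
r(a, n) = 7
v(X) = -7 + 7*X (v(X) = 7*X - 7 = -7 + 7*X)
k(p) = p²*(-7 + 7*p) (k(p) = (-7 + 7*p)*p² = p²*(-7 + 7*p))
k(-25) - (-1944 - 1*2196) = 7*(-25)²*(-1 - 25) - (-1944 - 1*2196) = 7*625*(-26) - (-1944 - 2196) = -113750 - 1*(-4140) = -113750 + 4140 = -109610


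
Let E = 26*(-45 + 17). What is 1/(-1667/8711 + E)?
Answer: -8711/6343275 ≈ -0.0013733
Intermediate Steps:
E = -728 (E = 26*(-28) = -728)
1/(-1667/8711 + E) = 1/(-1667/8711 - 728) = 1/(-6343275/8711) = -8711/6343275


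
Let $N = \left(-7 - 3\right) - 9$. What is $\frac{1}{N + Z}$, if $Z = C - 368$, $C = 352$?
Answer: $- \frac{1}{35} \approx -0.028571$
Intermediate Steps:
$Z = -16$ ($Z = 352 - 368 = -16$)
$N = -19$ ($N = -10 - 9 = -19$)
$\frac{1}{N + Z} = \frac{1}{-19 - 16} = \frac{1}{-35} = - \frac{1}{35}$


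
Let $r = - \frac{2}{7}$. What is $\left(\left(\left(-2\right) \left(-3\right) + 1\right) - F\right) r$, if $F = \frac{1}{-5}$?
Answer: $- \frac{72}{35} \approx -2.0571$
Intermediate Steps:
$F = - \frac{1}{5} \approx -0.2$
$r = - \frac{2}{7}$ ($r = \left(-2\right) \frac{1}{7} = - \frac{2}{7} \approx -0.28571$)
$\left(\left(\left(-2\right) \left(-3\right) + 1\right) - F\right) r = \left(\left(\left(-2\right) \left(-3\right) + 1\right) - - \frac{1}{5}\right) \left(- \frac{2}{7}\right) = \left(\left(6 + 1\right) + \frac{1}{5}\right) \left(- \frac{2}{7}\right) = \left(7 + \frac{1}{5}\right) \left(- \frac{2}{7}\right) = \frac{36}{5} \left(- \frac{2}{7}\right) = - \frac{72}{35}$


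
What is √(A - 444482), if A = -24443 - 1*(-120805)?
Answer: 6*I*√9670 ≈ 590.02*I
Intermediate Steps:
A = 96362 (A = -24443 + 120805 = 96362)
√(A - 444482) = √(96362 - 444482) = √(-348120) = 6*I*√9670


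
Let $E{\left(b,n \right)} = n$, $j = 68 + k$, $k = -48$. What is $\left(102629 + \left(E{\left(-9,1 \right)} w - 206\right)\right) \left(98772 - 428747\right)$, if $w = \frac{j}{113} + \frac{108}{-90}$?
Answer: $- \frac{3819026179915}{113} \approx -3.3797 \cdot 10^{10}$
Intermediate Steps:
$j = 20$ ($j = 68 - 48 = 20$)
$w = - \frac{578}{565}$ ($w = \frac{20}{113} + \frac{108}{-90} = 20 \cdot \frac{1}{113} + 108 \left(- \frac{1}{90}\right) = \frac{20}{113} - \frac{6}{5} = - \frac{578}{565} \approx -1.023$)
$\left(102629 + \left(E{\left(-9,1 \right)} w - 206\right)\right) \left(98772 - 428747\right) = \left(102629 + \left(1 \left(- \frac{578}{565}\right) - 206\right)\right) \left(98772 - 428747\right) = \left(102629 - \frac{116968}{565}\right) \left(-329975\right) = \frac{57868417}{565} \left(-329975\right) = - \frac{3819026179915}{113}$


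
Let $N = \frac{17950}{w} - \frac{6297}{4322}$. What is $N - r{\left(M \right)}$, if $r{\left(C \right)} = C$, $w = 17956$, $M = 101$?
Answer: $- \frac{984209758}{9700729} \approx -101.46$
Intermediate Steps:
$N = - \frac{4436129}{9700729}$ ($N = \frac{17950}{17956} - \frac{6297}{4322} = 17950 \cdot \frac{1}{17956} - \frac{6297}{4322} = \frac{8975}{8978} - \frac{6297}{4322} = - \frac{4436129}{9700729} \approx -0.4573$)
$N - r{\left(M \right)} = - \frac{4436129}{9700729} - 101 = - \frac{984209758}{9700729}$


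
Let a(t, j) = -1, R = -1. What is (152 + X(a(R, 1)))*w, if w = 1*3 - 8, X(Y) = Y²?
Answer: -765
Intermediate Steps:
w = -5 (w = 3 - 8 = -5)
(152 + X(a(R, 1)))*w = (152 + (-1)²)*(-5) = (152 + 1)*(-5) = 153*(-5) = -765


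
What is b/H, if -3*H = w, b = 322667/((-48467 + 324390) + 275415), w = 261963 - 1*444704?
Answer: 968001/100752057458 ≈ 9.6078e-6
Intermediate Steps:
w = -182741 (w = 261963 - 444704 = -182741)
b = 322667/551338 (b = 322667/(275923 + 275415) = 322667/551338 ≈ 0.58524)
H = 182741/3 (H = -1/3*(-182741) = 182741/3 ≈ 60914.)
b/H = 322667/(551338*(182741/3)) = (322667/551338)*(3/182741) = 968001/100752057458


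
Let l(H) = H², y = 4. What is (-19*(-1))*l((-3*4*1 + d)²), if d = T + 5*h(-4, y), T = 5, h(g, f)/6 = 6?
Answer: 17019155779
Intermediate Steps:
h(g, f) = 36 (h(g, f) = 6*6 = 36)
d = 185 (d = 5 + 5*36 = 5 + 180 = 185)
(-19*(-1))*l((-3*4*1 + d)²) = (-19*(-1))*((-3*4*1 + 185)²)² = 19*((-12*1 + 185)²)² = 19*((-12 + 185)²)² = 19*(173²)² = 19*29929² = 19*895745041 = 17019155779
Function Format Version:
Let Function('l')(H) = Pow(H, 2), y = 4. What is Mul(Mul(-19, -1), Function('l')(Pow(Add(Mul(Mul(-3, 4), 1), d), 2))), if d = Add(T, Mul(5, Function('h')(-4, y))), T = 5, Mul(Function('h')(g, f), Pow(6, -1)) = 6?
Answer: 17019155779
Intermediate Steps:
Function('h')(g, f) = 36 (Function('h')(g, f) = Mul(6, 6) = 36)
d = 185 (d = Add(5, Mul(5, 36)) = Add(5, 180) = 185)
Mul(Mul(-19, -1), Function('l')(Pow(Add(Mul(Mul(-3, 4), 1), d), 2))) = Mul(Mul(-19, -1), Pow(Pow(Add(Mul(Mul(-3, 4), 1), 185), 2), 2)) = Mul(19, Pow(Pow(Add(Mul(-12, 1), 185), 2), 2)) = Mul(19, Pow(Pow(Add(-12, 185), 2), 2)) = Mul(19, Pow(Pow(173, 2), 2)) = Mul(19, Pow(29929, 2)) = Mul(19, 895745041) = 17019155779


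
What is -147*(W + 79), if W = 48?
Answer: -18669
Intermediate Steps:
-147*(W + 79) = -147*(48 + 79) = -147*127 = -18669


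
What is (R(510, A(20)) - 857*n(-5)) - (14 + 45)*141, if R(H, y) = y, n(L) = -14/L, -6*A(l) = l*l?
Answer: -161779/15 ≈ -10785.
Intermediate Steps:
A(l) = -l²/6 (A(l) = -l*l/6 = -l²/6)
(R(510, A(20)) - 857*n(-5)) - (14 + 45)*141 = (-⅙*20² - (-11998)/(-5)) - (14 + 45)*141 = (-⅙*400 - (-11998)*(-1)/5) - 59*141 = (-200/3 - 857*14/5) - 1*8319 = (-200/3 - 11998/5) - 8319 = -36994/15 - 8319 = -161779/15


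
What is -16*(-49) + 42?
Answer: 826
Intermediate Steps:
-16*(-49) + 42 = 784 + 42 = 826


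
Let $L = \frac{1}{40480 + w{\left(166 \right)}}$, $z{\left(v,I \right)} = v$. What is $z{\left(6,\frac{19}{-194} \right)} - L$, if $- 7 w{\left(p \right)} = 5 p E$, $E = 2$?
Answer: $\frac{1690193}{281700} \approx 6.0$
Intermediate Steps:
$w{\left(p \right)} = - \frac{10 p}{7}$ ($w{\left(p \right)} = - \frac{5 p 2}{7} = - \frac{10 p}{7}$)
$L = \frac{7}{281700}$ ($L = \frac{1}{40480 - \frac{1660}{7}} = \frac{1}{\frac{281700}{7}} = \frac{7}{281700} \approx 2.4849 \cdot 10^{-5}$)
$z{\left(6,\frac{19}{-194} \right)} - L = 6 - \frac{7}{281700} = \frac{1690193}{281700}$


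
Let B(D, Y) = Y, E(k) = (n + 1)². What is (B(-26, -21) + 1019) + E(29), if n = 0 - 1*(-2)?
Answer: 1007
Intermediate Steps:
n = 2 (n = 0 + 2 = 2)
E(k) = 9 (E(k) = (2 + 1)² = 3² = 9)
(B(-26, -21) + 1019) + E(29) = (-21 + 1019) + 9 = 998 + 9 = 1007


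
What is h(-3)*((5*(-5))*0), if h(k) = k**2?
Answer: 0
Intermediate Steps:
h(-3)*((5*(-5))*0) = (-3)**2*((5*(-5))*0) = 9*(-25*0) = 9*0 = 0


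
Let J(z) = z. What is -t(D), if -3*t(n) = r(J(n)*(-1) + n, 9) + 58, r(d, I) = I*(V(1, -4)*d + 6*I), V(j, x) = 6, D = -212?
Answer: 544/3 ≈ 181.33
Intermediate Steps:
r(d, I) = I*(6*I + 6*d) (r(d, I) = I*(6*d + 6*I) = I*(6*I + 6*d))
t(n) = -544/3 (t(n) = -(6*9*(9 + (n*(-1) + n)) + 58)/3 = -(6*9*(9 + (-n + n)) + 58)/3 = -(6*9*(9 + 0) + 58)/3 = -(6*9*9 + 58)/3 = -(486 + 58)/3 = -⅓*544 = -544/3)
-t(D) = -1*(-544/3) = 544/3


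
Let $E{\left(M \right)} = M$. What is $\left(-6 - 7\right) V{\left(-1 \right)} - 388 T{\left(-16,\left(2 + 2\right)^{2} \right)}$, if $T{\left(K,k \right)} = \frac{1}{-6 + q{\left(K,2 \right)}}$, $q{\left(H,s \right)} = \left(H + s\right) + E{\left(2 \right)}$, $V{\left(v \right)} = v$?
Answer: $\frac{311}{9} \approx 34.556$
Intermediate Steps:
$q{\left(H,s \right)} = 2 + H + s$ ($q{\left(H,s \right)} = \left(H + s\right) + 2 = 2 + H + s$)
$T{\left(K,k \right)} = \frac{1}{-2 + K}$ ($T{\left(K,k \right)} = \frac{1}{-6 + \left(2 + K + 2\right)} = \frac{1}{-6 + \left(4 + K\right)} = \frac{1}{-2 + K}$)
$\left(-6 - 7\right) V{\left(-1 \right)} - 388 T{\left(-16,\left(2 + 2\right)^{2} \right)} = \left(-6 - 7\right) \left(-1\right) - \frac{388}{-2 - 16} = \left(-13\right) \left(-1\right) - \frac{388}{-18} = 13 - - \frac{194}{9} = 13 + \frac{194}{9} = \frac{311}{9}$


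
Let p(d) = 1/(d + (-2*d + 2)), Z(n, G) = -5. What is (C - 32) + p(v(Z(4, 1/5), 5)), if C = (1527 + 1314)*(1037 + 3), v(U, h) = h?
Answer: 8863823/3 ≈ 2.9546e+6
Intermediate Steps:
C = 2954640 (C = 2841*1040 = 2954640)
p(d) = 1/(2 - d) (p(d) = 1/(d + (2 - 2*d)) = 1/(2 - d))
(C - 32) + p(v(Z(4, 1/5), 5)) = (2954640 - 32) - 1/(-2 + 5) = 2954608 - 1/3 = 2954608 - 1*⅓ = 2954608 - ⅓ = 8863823/3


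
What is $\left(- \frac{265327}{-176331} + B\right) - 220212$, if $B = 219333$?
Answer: $- \frac{154729622}{176331} \approx -877.5$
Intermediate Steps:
$\left(- \frac{265327}{-176331} + B\right) - 220212 = \left(- \frac{265327}{-176331} + 219333\right) - 220212 = \left(\left(-265327\right) \left(- \frac{1}{176331}\right) + 219333\right) - 220212 = \left(\frac{265327}{176331} + 219333\right) - 220212 = \frac{38675472550}{176331} - 220212 = - \frac{154729622}{176331}$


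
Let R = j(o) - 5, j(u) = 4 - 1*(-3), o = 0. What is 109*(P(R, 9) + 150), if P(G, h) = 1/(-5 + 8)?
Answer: 49159/3 ≈ 16386.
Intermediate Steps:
j(u) = 7 (j(u) = 4 + 3 = 7)
R = 2 (R = 7 - 5 = 2)
P(G, h) = ⅓ (P(G, h) = 1/3 = ⅓)
109*(P(R, 9) + 150) = 109*(⅓ + 150) = 109*(451/3) = 49159/3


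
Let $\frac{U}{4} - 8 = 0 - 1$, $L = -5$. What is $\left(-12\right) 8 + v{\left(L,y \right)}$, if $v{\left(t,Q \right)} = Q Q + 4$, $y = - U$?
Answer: $692$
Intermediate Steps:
$U = 28$ ($U = 32 + 4 \left(0 - 1\right) = 32 + 4 \left(-1\right) = 32 - 4 = 28$)
$y = -28$ ($y = \left(-1\right) 28 = -28$)
$v{\left(t,Q \right)} = 4 + Q^{2}$ ($v{\left(t,Q \right)} = Q^{2} + 4 = 4 + Q^{2}$)
$\left(-12\right) 8 + v{\left(L,y \right)} = \left(-12\right) 8 + \left(4 + \left(-28\right)^{2}\right) = -96 + \left(4 + 784\right) = -96 + 788 = 692$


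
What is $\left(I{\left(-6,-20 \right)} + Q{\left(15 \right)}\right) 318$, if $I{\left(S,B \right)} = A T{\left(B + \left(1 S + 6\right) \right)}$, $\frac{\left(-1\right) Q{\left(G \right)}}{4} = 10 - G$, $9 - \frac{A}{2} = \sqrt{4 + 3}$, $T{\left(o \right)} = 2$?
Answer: $17808 - 1272 \sqrt{7} \approx 14443.0$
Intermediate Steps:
$A = 18 - 2 \sqrt{7}$ ($A = 18 - 2 \sqrt{4 + 3} = 18 - 2 \sqrt{7} \approx 12.708$)
$Q{\left(G \right)} = -40 + 4 G$ ($Q{\left(G \right)} = - 4 \left(10 - G\right) = -40 + 4 G$)
$I{\left(S,B \right)} = 36 - 4 \sqrt{7}$ ($I{\left(S,B \right)} = \left(18 - 2 \sqrt{7}\right) 2 = 36 - 4 \sqrt{7}$)
$\left(I{\left(-6,-20 \right)} + Q{\left(15 \right)}\right) 318 = \left(\left(36 - 4 \sqrt{7}\right) + \left(-40 + 4 \cdot 15\right)\right) 318 = \left(\left(36 - 4 \sqrt{7}\right) + \left(-40 + 60\right)\right) 318 = \left(\left(36 - 4 \sqrt{7}\right) + 20\right) 318 = \left(56 - 4 \sqrt{7}\right) 318 = 17808 - 1272 \sqrt{7}$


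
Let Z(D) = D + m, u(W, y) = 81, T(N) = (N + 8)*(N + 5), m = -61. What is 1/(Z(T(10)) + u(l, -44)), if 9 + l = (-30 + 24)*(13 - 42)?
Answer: 1/290 ≈ 0.0034483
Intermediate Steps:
l = 165 (l = -9 + (-30 + 24)*(13 - 42) = -9 - 6*(-29) = -9 + 174 = 165)
T(N) = (5 + N)*(8 + N) (T(N) = (8 + N)*(5 + N) = (5 + N)*(8 + N))
Z(D) = -61 + D (Z(D) = D - 61 = -61 + D)
1/(Z(T(10)) + u(l, -44)) = 1/((-61 + (40 + 10² + 13*10)) + 81) = 1/((-61 + (40 + 100 + 130)) + 81) = 1/((-61 + 270) + 81) = 1/(209 + 81) = 1/290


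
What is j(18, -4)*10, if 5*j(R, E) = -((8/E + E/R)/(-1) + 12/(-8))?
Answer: -13/9 ≈ -1.4444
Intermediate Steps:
j(R, E) = 3/10 + 8/(5*E) + E/(5*R) (j(R, E) = (-((8/E + E/R)/(-1) + 12/(-8)))/5 = (-((8/E + E/R)*(-1) + 12*(-⅛)))/5 = (-((-8/E - E/R) - 3/2))/5 = (-(-3/2 - 8/E - E/R))/5 = (3/2 + 8/E + E/R)/5 = 3/10 + 8/(5*E) + E/(5*R))
j(18, -4)*10 = (3/10 + (8/5)/(-4) + (⅕)*(-4)/18)*10 = (3/10 + (8/5)*(-¼) + (⅕)*(-4)*(1/18))*10 = (3/10 - ⅖ - 2/45)*10 = -13/90*10 = -13/9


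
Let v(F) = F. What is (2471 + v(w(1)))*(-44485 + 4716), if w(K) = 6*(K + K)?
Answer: -98746427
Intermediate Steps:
w(K) = 12*K (w(K) = 6*(2*K) = 12*K)
(2471 + v(w(1)))*(-44485 + 4716) = (2471 + 12*1)*(-44485 + 4716) = (2471 + 12)*(-39769) = 2483*(-39769) = -98746427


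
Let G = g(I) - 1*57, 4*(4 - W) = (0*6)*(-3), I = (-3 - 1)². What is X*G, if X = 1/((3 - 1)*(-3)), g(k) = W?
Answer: 53/6 ≈ 8.8333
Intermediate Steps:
I = 16 (I = (-4)² = 16)
W = 4 (W = 4 - 0*6*(-3)/4 = 4 - 0*(-3) = 4 - ¼*0 = 4 + 0 = 4)
g(k) = 4
X = -⅙ (X = 1/(2*(-3)) = 1/(-6) = -⅙ ≈ -0.16667)
G = -53 (G = 4 - 1*57 = 4 - 57 = -53)
X*G = -⅙*(-53) = 53/6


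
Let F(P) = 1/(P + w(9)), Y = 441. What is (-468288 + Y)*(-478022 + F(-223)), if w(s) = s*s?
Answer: 31757044993875/142 ≈ 2.2364e+11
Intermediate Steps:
w(s) = s**2
F(P) = 1/(81 + P) (F(P) = 1/(P + 9**2) = 1/(P + 81) = 1/(81 + P))
(-468288 + Y)*(-478022 + F(-223)) = (-468288 + 441)*(-478022 + 1/(81 - 223)) = -467847*(-478022 + 1/(-142)) = -467847*(-478022 - 1/142) = -467847*(-67879125/142) = 31757044993875/142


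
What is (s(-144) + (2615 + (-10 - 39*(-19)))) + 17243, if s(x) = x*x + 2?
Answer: 41327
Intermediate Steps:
s(x) = 2 + x**2 (s(x) = x**2 + 2 = 2 + x**2)
(s(-144) + (2615 + (-10 - 39*(-19)))) + 17243 = ((2 + (-144)**2) + (2615 + (-10 - 39*(-19)))) + 17243 = ((2 + 20736) + (2615 + (-10 + 741))) + 17243 = (20738 + (2615 + 731)) + 17243 = (20738 + 3346) + 17243 = 24084 + 17243 = 41327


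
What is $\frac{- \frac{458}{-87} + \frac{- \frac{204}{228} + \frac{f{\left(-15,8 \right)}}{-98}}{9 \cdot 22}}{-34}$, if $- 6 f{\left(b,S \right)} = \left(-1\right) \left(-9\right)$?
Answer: $- \frac{112474097}{727029072} \approx -0.1547$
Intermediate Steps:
$f{\left(b,S \right)} = - \frac{3}{2}$ ($f{\left(b,S \right)} = - \frac{\left(-1\right) \left(-9\right)}{6} = \left(- \frac{1}{6}\right) 9 = - \frac{3}{2}$)
$\frac{- \frac{458}{-87} + \frac{- \frac{204}{228} + \frac{f{\left(-15,8 \right)}}{-98}}{9 \cdot 22}}{-34} = \frac{- \frac{458}{-87} + \frac{- \frac{204}{228} - \frac{3}{2 \left(-98\right)}}{9 \cdot 22}}{-34} = \left(\left(-458\right) \left(- \frac{1}{87}\right) + \frac{\left(-204\right) \frac{1}{228} - - \frac{3}{196}}{198}\right) \left(- \frac{1}{34}\right) = \left(\frac{458}{87} + \left(- \frac{17}{19} + \frac{3}{196}\right) \frac{1}{198}\right) \left(- \frac{1}{34}\right) = \left(\frac{458}{87} - \frac{3275}{737352}\right) \left(- \frac{1}{34}\right) = \frac{112474097}{21383208} \left(- \frac{1}{34}\right) = - \frac{112474097}{727029072}$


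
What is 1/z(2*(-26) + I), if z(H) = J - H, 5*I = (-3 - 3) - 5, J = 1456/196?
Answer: 35/2157 ≈ 0.016226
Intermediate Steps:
J = 52/7 (J = 1456*(1/196) = 52/7 ≈ 7.4286)
I = -11/5 (I = ((-3 - 3) - 5)/5 = (-6 - 5)/5 = (⅕)*(-11) = -11/5 ≈ -2.2000)
z(H) = 52/7 - H
1/z(2*(-26) + I) = 1/(52/7 - (2*(-26) - 11/5)) = 1/(52/7 - (-52 - 11/5)) = 1/(52/7 - 1*(-271/5)) = 1/(52/7 + 271/5) = 1/(2157/35) = 35/2157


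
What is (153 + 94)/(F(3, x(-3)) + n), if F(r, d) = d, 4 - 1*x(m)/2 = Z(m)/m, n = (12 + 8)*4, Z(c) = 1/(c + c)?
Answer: 2223/791 ≈ 2.8104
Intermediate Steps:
Z(c) = 1/(2*c)
n = 80 (n = 20*4 = 80)
x(m) = 8 - 1/m² (x(m) = 8 - 2*1/(2*m)/m = 8 - 1/m²)
(153 + 94)/(F(3, x(-3)) + n) = (153 + 94)/((8 - 1/(-3)²) + 80) = 247/((8 - 1*⅑) + 80) = 247/((8 - ⅑) + 80) = 247/(71/9 + 80) = 247/(791/9) = 247*(9/791) = 2223/791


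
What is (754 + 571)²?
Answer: 1755625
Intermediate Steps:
(754 + 571)² = 1325² = 1755625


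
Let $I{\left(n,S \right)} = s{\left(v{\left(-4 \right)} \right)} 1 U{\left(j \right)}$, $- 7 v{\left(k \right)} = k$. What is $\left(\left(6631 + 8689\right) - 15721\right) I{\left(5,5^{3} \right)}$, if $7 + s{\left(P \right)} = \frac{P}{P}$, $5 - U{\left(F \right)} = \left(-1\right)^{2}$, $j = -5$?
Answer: $9624$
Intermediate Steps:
$v{\left(k \right)} = - \frac{k}{7}$
$U{\left(F \right)} = 4$ ($U{\left(F \right)} = 5 - \left(-1\right)^{2} = 5 - 1 = 4$)
$s{\left(P \right)} = -6$ ($s{\left(P \right)} = -7 + \frac{P}{P} = -7 + 1 = -6$)
$I{\left(n,S \right)} = -24$ ($I{\left(n,S \right)} = \left(-6\right) 1 \cdot 4 = \left(-6\right) 4 = -24$)
$\left(\left(6631 + 8689\right) - 15721\right) I{\left(5,5^{3} \right)} = \left(\left(6631 + 8689\right) - 15721\right) \left(-24\right) = \left(15320 - 15721\right) \left(-24\right) = \left(-401\right) \left(-24\right) = 9624$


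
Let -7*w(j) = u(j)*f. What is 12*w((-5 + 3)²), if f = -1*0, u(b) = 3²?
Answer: 0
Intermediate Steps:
u(b) = 9
f = 0
w(j) = 0 (w(j) = -9*0/7 = -⅐*0 = 0)
12*w((-5 + 3)²) = 12*0 = 0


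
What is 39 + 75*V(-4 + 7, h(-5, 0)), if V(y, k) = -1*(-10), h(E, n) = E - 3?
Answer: 789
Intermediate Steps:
h(E, n) = -3 + E
V(y, k) = 10
39 + 75*V(-4 + 7, h(-5, 0)) = 39 + 75*10 = 39 + 750 = 789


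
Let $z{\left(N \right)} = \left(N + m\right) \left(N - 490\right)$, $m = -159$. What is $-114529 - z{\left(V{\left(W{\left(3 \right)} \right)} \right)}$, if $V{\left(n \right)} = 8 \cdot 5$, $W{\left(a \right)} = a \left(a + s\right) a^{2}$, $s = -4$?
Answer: $-168079$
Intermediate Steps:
$W{\left(a \right)} = a^{3} \left(-4 + a\right)$ ($W{\left(a \right)} = a \left(a - 4\right) a^{2} = a \left(-4 + a\right) a^{2} = a^{3} \left(-4 + a\right)$)
$V{\left(n \right)} = 40$
$z{\left(N \right)} = \left(-490 + N\right) \left(-159 + N\right)$ ($z{\left(N \right)} = \left(N - 159\right) \left(N - 490\right) = \left(-159 + N\right) \left(-490 + N\right) = \left(-490 + N\right) \left(-159 + N\right)$)
$-114529 - z{\left(V{\left(W{\left(3 \right)} \right)} \right)} = -114529 - \left(77910 + 40^{2} - 25960\right) = -114529 - \left(77910 + 1600 - 25960\right) = -114529 - 53550 = -168079$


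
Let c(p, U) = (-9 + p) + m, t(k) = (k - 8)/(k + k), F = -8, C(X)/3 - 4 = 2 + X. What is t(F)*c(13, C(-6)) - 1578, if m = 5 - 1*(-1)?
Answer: -1568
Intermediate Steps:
C(X) = 18 + 3*X (C(X) = 12 + 3*(2 + X) = 12 + (6 + 3*X) = 18 + 3*X)
m = 6 (m = 5 + 1 = 6)
t(k) = (-8 + k)/(2*k) (t(k) = (-8 + k)/((2*k)) = (-8 + k)*(1/(2*k)) = (-8 + k)/(2*k))
c(p, U) = -3 + p (c(p, U) = (-9 + p) + 6 = -3 + p)
t(F)*c(13, C(-6)) - 1578 = ((1/2)*(-8 - 8)/(-8))*(-3 + 13) - 1578 = ((1/2)*(-1/8)*(-16))*10 - 1578 = 1*10 - 1578 = 10 - 1578 = -1568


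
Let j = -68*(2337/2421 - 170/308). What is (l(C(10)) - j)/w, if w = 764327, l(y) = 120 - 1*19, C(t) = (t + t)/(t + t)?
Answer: 8022653/47494515453 ≈ 0.00016892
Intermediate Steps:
C(t) = 1 (C(t) = (2*t)/((2*t)) = (2*t)*(1/(2*t)) = 1)
l(y) = 101 (l(y) = 120 - 19 = 101)
j = -1746614/62139 (j = -68*(2337*(1/2421) - 170*1/308) = -68*(779/807 - 85/154) = -68*51371/124278 = -1746614/62139 ≈ -28.108)
(l(C(10)) - j)/w = (101 - 1*(-1746614/62139))/764327 = (101 + 1746614/62139)*(1/764327) = (8022653/62139)*(1/764327) = 8022653/47494515453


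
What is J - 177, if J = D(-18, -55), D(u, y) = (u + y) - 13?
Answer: -263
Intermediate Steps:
D(u, y) = -13 + u + y
J = -86 (J = -13 - 18 - 55 = -86)
J - 177 = -86 - 177 = -263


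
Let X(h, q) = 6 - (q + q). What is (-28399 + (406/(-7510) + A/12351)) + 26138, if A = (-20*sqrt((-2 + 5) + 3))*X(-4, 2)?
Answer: -8490258/3755 - 40*sqrt(6)/12351 ≈ -2261.1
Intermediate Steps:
X(h, q) = 6 - 2*q
A = -40*sqrt(6) (A = (-20*sqrt((-2 + 5) + 3))*(6 - 2*2) = (-20*sqrt(3 + 3))*(6 - 4) = -20*sqrt(6)*2 = -40*sqrt(6) ≈ -97.980)
(-28399 + (406/(-7510) + A/12351)) + 26138 = (-28399 + (406/(-7510) - 40*sqrt(6)/12351)) + 26138 = (-28399 + (406*(-1/7510) - 40*sqrt(6)*(1/12351))) + 26138 = (-28399 + (-203/3755 - 40*sqrt(6)/12351)) + 26138 = (-106638448/3755 - 40*sqrt(6)/12351) + 26138 = -8490258/3755 - 40*sqrt(6)/12351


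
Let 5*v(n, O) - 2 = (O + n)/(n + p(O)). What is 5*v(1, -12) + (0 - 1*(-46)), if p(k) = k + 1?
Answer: 491/10 ≈ 49.100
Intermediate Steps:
p(k) = 1 + k
v(n, O) = ⅖ + (O + n)/(5*(1 + O + n)) (v(n, O) = ⅖ + ((O + n)/(n + (1 + O)))/5 = ⅖ + ((O + n)/(1 + O + n))/5 = ⅖ + (O + n)/(5*(1 + O + n)))
5*v(1, -12) + (0 - 1*(-46)) = 5*((2 + 3*(-12) + 3*1)/(5*(1 - 12 + 1))) + (0 - 1*(-46)) = 5*((⅕)*(2 - 36 + 3)/(-10)) + (0 + 46) = 5*((⅕)*(-⅒)*(-31)) + 46 = 5*(31/50) + 46 = 31/10 + 46 = 491/10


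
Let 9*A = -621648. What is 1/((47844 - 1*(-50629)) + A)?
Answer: 1/29401 ≈ 3.4012e-5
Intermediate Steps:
A = -69072 (A = (⅑)*(-621648) = -69072)
1/((47844 - 1*(-50629)) + A) = 1/((47844 - 1*(-50629)) - 69072) = 1/((47844 + 50629) - 69072) = 1/(98473 - 69072) = 1/29401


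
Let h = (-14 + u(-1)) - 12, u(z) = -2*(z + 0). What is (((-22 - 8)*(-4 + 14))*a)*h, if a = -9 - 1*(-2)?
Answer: -50400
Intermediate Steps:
u(z) = -2*z
a = -7 (a = -9 + 2 = -7)
h = -24 (h = (-14 - 2*(-1)) - 12 = (-14 + 2) - 12 = -12 - 12 = -24)
(((-22 - 8)*(-4 + 14))*a)*h = (((-22 - 8)*(-4 + 14))*(-7))*(-24) = (-30*10*(-7))*(-24) = -300*(-7)*(-24) = 2100*(-24) = -50400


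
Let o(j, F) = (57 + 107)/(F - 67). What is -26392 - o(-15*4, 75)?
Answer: -52825/2 ≈ -26413.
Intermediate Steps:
o(j, F) = 164/(-67 + F)
-26392 - o(-15*4, 75) = -26392 - 164/(-67 + 75) = -26392 - 164/8 = -26392 - 1*41/2 = -26392 - 41/2 = -52825/2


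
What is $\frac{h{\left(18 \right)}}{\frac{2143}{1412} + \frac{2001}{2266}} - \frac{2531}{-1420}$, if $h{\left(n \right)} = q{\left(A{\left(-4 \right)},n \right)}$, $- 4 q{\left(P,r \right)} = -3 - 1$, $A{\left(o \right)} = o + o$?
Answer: $\frac{2398517059}{1090765900} \approx 2.1989$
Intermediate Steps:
$A{\left(o \right)} = 2 o$
$q{\left(P,r \right)} = 1$ ($q{\left(P,r \right)} = - \frac{-3 - 1}{4} = \left(- \frac{1}{4}\right) \left(-4\right) = 1$)
$h{\left(n \right)} = 1$
$\frac{h{\left(18 \right)}}{\frac{2143}{1412} + \frac{2001}{2266}} - \frac{2531}{-1420} = 1 \frac{1}{\frac{2143}{1412} + \frac{2001}{2266}} - \frac{2531}{-1420} = 1 \frac{1}{2143 \cdot \frac{1}{1412} + 2001 \cdot \frac{1}{2266}} - - \frac{2531}{1420} = 1 \frac{1}{\frac{2143}{1412} + \frac{2001}{2266}} + \frac{2531}{1420} = 1 \frac{1}{\frac{3840725}{1599796}} + \frac{2531}{1420} = 1 \cdot \frac{1599796}{3840725} + \frac{2531}{1420} = \frac{1599796}{3840725} + \frac{2531}{1420} = \frac{2398517059}{1090765900}$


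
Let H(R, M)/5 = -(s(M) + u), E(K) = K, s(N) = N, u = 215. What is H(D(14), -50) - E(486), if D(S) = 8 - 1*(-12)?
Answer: -1311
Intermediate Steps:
D(S) = 20 (D(S) = 8 + 12 = 20)
H(R, M) = -1075 - 5*M (H(R, M) = 5*(-(M + 215)) = 5*(-(215 + M)) = 5*(-215 - M) = -1075 - 5*M)
H(D(14), -50) - E(486) = (-1075 - 5*(-50)) - 1*486 = (-1075 + 250) - 486 = -825 - 486 = -1311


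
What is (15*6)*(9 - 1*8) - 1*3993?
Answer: -3903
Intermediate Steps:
(15*6)*(9 - 1*8) - 1*3993 = 90*(9 - 8) - 3993 = 90*1 - 3993 = 90 - 3993 = -3903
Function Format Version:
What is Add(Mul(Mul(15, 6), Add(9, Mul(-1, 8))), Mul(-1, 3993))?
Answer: -3903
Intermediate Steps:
Add(Mul(Mul(15, 6), Add(9, Mul(-1, 8))), Mul(-1, 3993)) = Add(Mul(90, Add(9, -8)), -3993) = Add(Mul(90, 1), -3993) = Add(90, -3993) = -3903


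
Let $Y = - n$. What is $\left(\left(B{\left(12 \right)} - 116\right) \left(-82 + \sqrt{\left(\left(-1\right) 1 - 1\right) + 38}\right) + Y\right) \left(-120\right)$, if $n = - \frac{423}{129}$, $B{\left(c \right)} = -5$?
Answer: $- \frac{47468280}{43} \approx -1.1039 \cdot 10^{6}$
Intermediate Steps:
$n = - \frac{141}{43}$ ($n = \left(-423\right) \frac{1}{129} = - \frac{141}{43} \approx -3.2791$)
$Y = \frac{141}{43}$ ($Y = \left(-1\right) \left(- \frac{141}{43}\right) = \frac{141}{43} \approx 3.2791$)
$\left(\left(B{\left(12 \right)} - 116\right) \left(-82 + \sqrt{\left(\left(-1\right) 1 - 1\right) + 38}\right) + Y\right) \left(-120\right) = \left(\left(-5 - 116\right) \left(-82 + \sqrt{\left(\left(-1\right) 1 - 1\right) + 38}\right) + \frac{141}{43}\right) \left(-120\right) = \left(- 121 \left(-82 + \sqrt{\left(-1 - 1\right) + 38}\right) + \frac{141}{43}\right) \left(-120\right) = \left(- 121 \left(-82 + \sqrt{-2 + 38}\right) + \frac{141}{43}\right) \left(-120\right) = \left(- 121 \left(-82 + \sqrt{36}\right) + \frac{141}{43}\right) \left(-120\right) = \left(- 121 \left(-82 + 6\right) + \frac{141}{43}\right) \left(-120\right) = \left(\left(-121\right) \left(-76\right) + \frac{141}{43}\right) \left(-120\right) = \left(9196 + \frac{141}{43}\right) \left(-120\right) = \frac{395569}{43} \left(-120\right) = - \frac{47468280}{43}$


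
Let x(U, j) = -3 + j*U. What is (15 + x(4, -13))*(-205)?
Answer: 8200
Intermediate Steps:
x(U, j) = -3 + U*j
(15 + x(4, -13))*(-205) = (15 + (-3 + 4*(-13)))*(-205) = (15 + (-3 - 52))*(-205) = (15 - 55)*(-205) = -40*(-205) = 8200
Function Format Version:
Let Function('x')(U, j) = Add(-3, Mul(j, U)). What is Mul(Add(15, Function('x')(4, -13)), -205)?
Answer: 8200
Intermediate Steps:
Function('x')(U, j) = Add(-3, Mul(U, j))
Mul(Add(15, Function('x')(4, -13)), -205) = Mul(Add(15, Add(-3, Mul(4, -13))), -205) = Mul(Add(15, Add(-3, -52)), -205) = Mul(Add(15, -55), -205) = Mul(-40, -205) = 8200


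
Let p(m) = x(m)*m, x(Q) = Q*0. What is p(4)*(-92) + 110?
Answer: 110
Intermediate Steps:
x(Q) = 0
p(m) = 0 (p(m) = 0*m = 0)
p(4)*(-92) + 110 = 0*(-92) + 110 = 0 + 110 = 110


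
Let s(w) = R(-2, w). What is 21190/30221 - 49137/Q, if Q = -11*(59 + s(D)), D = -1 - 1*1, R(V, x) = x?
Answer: 45401679/574199 ≈ 79.070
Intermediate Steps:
D = -2 (D = -1 - 1 = -2)
s(w) = w
Q = -627 (Q = -11*(59 - 2) = -11*57 = -627)
21190/30221 - 49137/Q = 21190/30221 - 49137/(-627) = 21190*(1/30221) - 49137*(-1/627) = 21190/30221 + 1489/19 = 45401679/574199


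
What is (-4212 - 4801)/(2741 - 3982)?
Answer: 9013/1241 ≈ 7.2627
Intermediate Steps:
(-4212 - 4801)/(2741 - 3982) = -9013/(-1241) = -9013*(-1/1241) = 9013/1241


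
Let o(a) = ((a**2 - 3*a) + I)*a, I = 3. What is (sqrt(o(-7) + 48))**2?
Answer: -463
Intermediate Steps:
o(a) = a*(3 + a**2 - 3*a) (o(a) = ((a**2 - 3*a) + 3)*a = (3 + a**2 - 3*a)*a = a*(3 + a**2 - 3*a))
(sqrt(o(-7) + 48))**2 = (sqrt(-7*(3 + (-7)**2 - 3*(-7)) + 48))**2 = (sqrt(-7*(3 + 49 + 21) + 48))**2 = (sqrt(-7*73 + 48))**2 = (sqrt(-511 + 48))**2 = (sqrt(-463))**2 = (I*sqrt(463))**2 = -463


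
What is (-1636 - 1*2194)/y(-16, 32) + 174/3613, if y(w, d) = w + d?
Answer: -6917503/28904 ≈ -239.33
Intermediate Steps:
y(w, d) = d + w
(-1636 - 1*2194)/y(-16, 32) + 174/3613 = (-1636 - 1*2194)/(32 - 16) + 174/3613 = (-1636 - 2194)/16 + 174*(1/3613) = -3830*1/16 + 174/3613 = -1915/8 + 174/3613 = -6917503/28904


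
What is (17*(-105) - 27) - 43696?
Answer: -45508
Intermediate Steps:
(17*(-105) - 27) - 43696 = (-1785 - 27) - 43696 = -1812 - 43696 = -45508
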